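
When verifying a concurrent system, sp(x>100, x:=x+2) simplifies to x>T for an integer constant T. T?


Formula: sp(P, x:=E) = exists old_x. (x = E[old_x/x]) AND P[old_x/x] (old_x is the value of x before the assignment; eliminate old_x by solving x = E[old_x/x] for old_x)
Step 1: Precondition P: x>100, i.e. old_x > 100
Step 2: Assignment gives x = old_x + 2, so old_x = x - 2
Step 3: Substitute into P: x - 2 > 100
Step 4: Simplify: x > 100+2 = 102

102


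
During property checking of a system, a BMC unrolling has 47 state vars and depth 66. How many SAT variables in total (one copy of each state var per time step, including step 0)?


BMC unrolls to depth k, creating one copy of each state var for steps 0..k.
Step count = 66 + 1 = 67 (steps 0 through 66)
Vars per step = 47
Total = 47 * 67 = 3149

3149


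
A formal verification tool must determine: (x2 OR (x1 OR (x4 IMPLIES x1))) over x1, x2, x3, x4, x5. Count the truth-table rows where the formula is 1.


Formula: (x2 OR (x1 OR (x4 IMPLIES x1))) over 5 vars (32 rows)
Evaluate each row (x1, x2, x3, x4, x5 as bits, MSB first):
  row 0 [00000]: (0 OR (0 OR (0 IMPLIES 0))) -> 1
  row 1 [00001]: (0 OR (0 OR (0 IMPLIES 0))) -> 1
  row 2 [00010]: (0 OR (0 OR (1 IMPLIES 0))) -> 0
  row 3 [00011]: (0 OR (0 OR (1 IMPLIES 0))) -> 0
  row 4 [00100]: (0 OR (0 OR (0 IMPLIES 0))) -> 1
  row 5 [00101]: (0 OR (0 OR (0 IMPLIES 0))) -> 1
  row 6 [00110]: (0 OR (0 OR (1 IMPLIES 0))) -> 0
  row 7 [00111]: (0 OR (0 OR (1 IMPLIES 0))) -> 0
  row 8 [01000]: (1 OR (0 OR (0 IMPLIES 0))) -> 1
  row 9 [01001]: (1 OR (0 OR (0 IMPLIES 0))) -> 1
  row 10 [01010]: (1 OR (0 OR (1 IMPLIES 0))) -> 1
  row 11 [01011]: (1 OR (0 OR (1 IMPLIES 0))) -> 1
  row 12 [01100]: (1 OR (0 OR (0 IMPLIES 0))) -> 1
  row 13 [01101]: (1 OR (0 OR (0 IMPLIES 0))) -> 1
  row 14 [01110]: (1 OR (0 OR (1 IMPLIES 0))) -> 1
  row 15 [01111]: (1 OR (0 OR (1 IMPLIES 0))) -> 1
  row 16 [10000]: (0 OR (1 OR (0 IMPLIES 1))) -> 1
  row 17 [10001]: (0 OR (1 OR (0 IMPLIES 1))) -> 1
  row 18 [10010]: (0 OR (1 OR (1 IMPLIES 1))) -> 1
  row 19 [10011]: (0 OR (1 OR (1 IMPLIES 1))) -> 1
  row 20 [10100]: (0 OR (1 OR (0 IMPLIES 1))) -> 1
  row 21 [10101]: (0 OR (1 OR (0 IMPLIES 1))) -> 1
  row 22 [10110]: (0 OR (1 OR (1 IMPLIES 1))) -> 1
  row 23 [10111]: (0 OR (1 OR (1 IMPLIES 1))) -> 1
  row 24 [11000]: (1 OR (1 OR (0 IMPLIES 1))) -> 1
  row 25 [11001]: (1 OR (1 OR (0 IMPLIES 1))) -> 1
  row 26 [11010]: (1 OR (1 OR (1 IMPLIES 1))) -> 1
  row 27 [11011]: (1 OR (1 OR (1 IMPLIES 1))) -> 1
  row 28 [11100]: (1 OR (1 OR (0 IMPLIES 1))) -> 1
  row 29 [11101]: (1 OR (1 OR (0 IMPLIES 1))) -> 1
  row 30 [11110]: (1 OR (1 OR (1 IMPLIES 1))) -> 1
  row 31 [11111]: (1 OR (1 OR (1 IMPLIES 1))) -> 1
Full result column, 8 rows per line (x1,x2 fixed per line; x3,x4,x5 runs 000..111 left to right):
  rows 0-7 [x1,x2=00]: 11001100  (ones: 4)
  rows 8-15 [x1,x2=01]: 11111111  (ones: 8)
  rows 16-23 [x1,x2=10]: 11111111  (ones: 8)
  rows 24-31 [x1,x2=11]: 11111111  (ones: 8)
Count of 1-rows = 4+8+8+8 = 28

28


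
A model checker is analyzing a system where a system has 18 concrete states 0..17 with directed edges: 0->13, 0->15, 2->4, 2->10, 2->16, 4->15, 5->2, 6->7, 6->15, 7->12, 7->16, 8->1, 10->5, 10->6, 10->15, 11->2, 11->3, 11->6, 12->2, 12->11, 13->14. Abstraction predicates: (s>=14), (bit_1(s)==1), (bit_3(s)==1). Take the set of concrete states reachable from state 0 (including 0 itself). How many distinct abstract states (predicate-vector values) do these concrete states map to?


BFS from 0:
Concrete reachable: {0, 13, 14, 15}
Abstract via predicates (s>=14), (bit_1(s)==1), (bit_3(s)==1):
  (0,0,0) <- {0}
  (0,0,1) <- {13}
  (1,1,1) <- {14, 15}
Distinct abstract states = 3

3


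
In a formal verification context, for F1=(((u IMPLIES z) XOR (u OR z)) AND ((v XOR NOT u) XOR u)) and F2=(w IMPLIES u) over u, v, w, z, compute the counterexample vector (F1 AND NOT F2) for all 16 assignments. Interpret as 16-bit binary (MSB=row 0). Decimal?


F1 = (((u IMPLIES z) XOR (u OR z)) AND ((v XOR NOT u) XOR u))
F2 = (w IMPLIES u)
Counterexample to F1=>F2 is where F1=1 and F2=0.
Evaluate each row (bits = u,v,w,z, MSB first):
  row 0 [0000]: F1=1 F2=1 -> F1&~F2 -> 0
  row 1 [0001]: F1=0 F2=1 -> F1&~F2 -> 0
  row 2 [0010]: F1=1 F2=0 -> F1&~F2 -> 1
  row 3 [0011]: F1=0 F2=0 -> F1&~F2 -> 0
  row 4 [0100]: F1=0 F2=1 -> F1&~F2 -> 0
  row 5 [0101]: F1=0 F2=1 -> F1&~F2 -> 0
  row 6 [0110]: F1=0 F2=0 -> F1&~F2 -> 0
  row 7 [0111]: F1=0 F2=0 -> F1&~F2 -> 0
  row 8 [1000]: F1=1 F2=1 -> F1&~F2 -> 0
  row 9 [1001]: F1=0 F2=1 -> F1&~F2 -> 0
  row 10 [1010]: F1=1 F2=1 -> F1&~F2 -> 0
  row 11 [1011]: F1=0 F2=1 -> F1&~F2 -> 0
  row 12 [1100]: F1=0 F2=1 -> F1&~F2 -> 0
  row 13 [1101]: F1=0 F2=1 -> F1&~F2 -> 0
  row 14 [1110]: F1=0 F2=1 -> F1&~F2 -> 0
  row 15 [1111]: F1=0 F2=1 -> F1&~F2 -> 0
Full result column, 4 rows per line (u,v fixed per line; w,z runs 00..11 left to right):
  rows 0-3 [u,v=00]: 0010  = hex 2
  rows 4-7 [u,v=01]: 0000  = hex 0
  rows 8-11 [u,v=10]: 0000  = hex 0
  rows 12-15 [u,v=11]: 0000  = hex 0
Counterexample vector (row 0 .. row 15) = 0010000000000000
Output column grouped in 4s = 0010 0000 0000 0000 = 0x2000
Convert to decimal digit by digit (value = value*16 + digit):
  2 -> 2
  2*16 + 0 = 32
  32*16 + 0 = 512
  512*16 + 0 = 8192
Decimal = 8192

8192


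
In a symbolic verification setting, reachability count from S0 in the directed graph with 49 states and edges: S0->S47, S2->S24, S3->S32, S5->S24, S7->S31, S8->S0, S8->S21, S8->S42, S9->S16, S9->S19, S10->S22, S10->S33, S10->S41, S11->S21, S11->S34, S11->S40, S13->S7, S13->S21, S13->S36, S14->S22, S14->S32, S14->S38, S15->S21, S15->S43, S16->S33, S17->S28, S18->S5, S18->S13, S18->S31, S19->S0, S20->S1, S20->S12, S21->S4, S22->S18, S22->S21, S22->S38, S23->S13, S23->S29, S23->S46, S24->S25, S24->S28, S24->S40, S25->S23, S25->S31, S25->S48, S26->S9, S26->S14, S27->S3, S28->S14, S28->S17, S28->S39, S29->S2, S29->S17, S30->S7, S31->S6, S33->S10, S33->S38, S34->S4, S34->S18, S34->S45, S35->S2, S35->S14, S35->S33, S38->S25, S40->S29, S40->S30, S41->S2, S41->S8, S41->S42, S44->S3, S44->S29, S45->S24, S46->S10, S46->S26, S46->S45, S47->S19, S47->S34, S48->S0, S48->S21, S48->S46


BFS from S0:
  layer 0: {S0}
  layer 1: {S47}
  layer 2: {S19, S34}
  layer 3: {S4, S18, S45}
  layer 4: {S5, S13, S24, S31}
  layer 5: {S6, S7, S21, S25, S28, S36, S40}
  layer 6: {S14, S17, S23, S29, S30, S39, S48}
  layer 7: {S2, S22, S32, S38, S46}
  layer 8: {S10, S26}
  layer 9: {S9, S33, S41}
  layer 10: {S8, S16, S42}
Reachable set: {S0, S2, S4, S5, S6, S7, S8, S9, S10, S13, S14, S16, S17, S18, S19, S21, S22, S23, S24, S25, S26, S28, S29, S30, S31, S32, S33, S34, S36, S38, S39, S40, S41, S42, S45, S46, S47, S48}
Count = 38

38


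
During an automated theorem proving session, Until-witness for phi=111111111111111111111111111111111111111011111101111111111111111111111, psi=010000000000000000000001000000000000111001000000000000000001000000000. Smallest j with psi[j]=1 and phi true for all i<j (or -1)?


(phi U psi) at 0: need smallest j with psi[j]=1 and phi[i]=1 for all i in [0,j).
Scan from step 0:
  step 0: phi=1, psi=0 -> continue
  step 1: psi=1 and phi held for [0,1) -> witness found
Witness step = 1

1


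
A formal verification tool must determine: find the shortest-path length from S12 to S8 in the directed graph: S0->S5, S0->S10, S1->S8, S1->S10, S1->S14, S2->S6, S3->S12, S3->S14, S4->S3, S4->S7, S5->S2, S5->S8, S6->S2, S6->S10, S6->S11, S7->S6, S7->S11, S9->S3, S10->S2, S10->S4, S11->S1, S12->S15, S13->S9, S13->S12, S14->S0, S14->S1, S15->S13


BFS layer-by-layer from S12:
  dist 0: {S12}
  dist 1: {S15}
  dist 2: {S13}
  dist 3: {S9}
  dist 4: {S3}
  dist 5: {S14}
  dist 6: {S0, S1}
  dist 7: {S5, S8, S10}
  -> S8 reached at distance 7
Shortest path length = 7

7


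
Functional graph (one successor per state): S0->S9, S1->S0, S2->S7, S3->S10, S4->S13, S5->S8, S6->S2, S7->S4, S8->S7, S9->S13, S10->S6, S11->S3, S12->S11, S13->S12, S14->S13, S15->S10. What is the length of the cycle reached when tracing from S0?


Trace from S0 until a state repeats:
  S0 -> S9 -> S13 -> S12 -> S11 -> S3 -> S10 -> S6 -> S2 -> S7 -> S4 -> S13
S13 first seen at step 2, revisited at step 11.
Cycle length = 11 - 2 = 9

9


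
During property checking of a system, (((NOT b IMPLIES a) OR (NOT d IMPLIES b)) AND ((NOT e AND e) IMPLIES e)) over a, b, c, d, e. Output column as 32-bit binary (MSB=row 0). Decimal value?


Formula: (((NOT b IMPLIES a) OR (NOT d IMPLIES b)) AND ((NOT e AND e) IMPLIES e)) over a, b, c, d, e (32 rows)
Evaluate each row (bits = a,b,c,d,e, MSB first):
  row 0 [00000]: (((NOT 0 IMPLIES 0) OR (NOT 0 IMPLIES 0)) AND ((NOT 0 AND 0) IMPLIES 0)) -> 0
  row 1 [00001]: (((NOT 0 IMPLIES 0) OR (NOT 0 IMPLIES 0)) AND ((NOT 1 AND 1) IMPLIES 1)) -> 0
  row 2 [00010]: (((NOT 0 IMPLIES 0) OR (NOT 1 IMPLIES 0)) AND ((NOT 0 AND 0) IMPLIES 0)) -> 1
  row 3 [00011]: (((NOT 0 IMPLIES 0) OR (NOT 1 IMPLIES 0)) AND ((NOT 1 AND 1) IMPLIES 1)) -> 1
  row 4 [00100]: (((NOT 0 IMPLIES 0) OR (NOT 0 IMPLIES 0)) AND ((NOT 0 AND 0) IMPLIES 0)) -> 0
  row 5 [00101]: (((NOT 0 IMPLIES 0) OR (NOT 0 IMPLIES 0)) AND ((NOT 1 AND 1) IMPLIES 1)) -> 0
  row 6 [00110]: (((NOT 0 IMPLIES 0) OR (NOT 1 IMPLIES 0)) AND ((NOT 0 AND 0) IMPLIES 0)) -> 1
  row 7 [00111]: (((NOT 0 IMPLIES 0) OR (NOT 1 IMPLIES 0)) AND ((NOT 1 AND 1) IMPLIES 1)) -> 1
  row 8 [01000]: (((NOT 1 IMPLIES 0) OR (NOT 0 IMPLIES 1)) AND ((NOT 0 AND 0) IMPLIES 0)) -> 1
  row 9 [01001]: (((NOT 1 IMPLIES 0) OR (NOT 0 IMPLIES 1)) AND ((NOT 1 AND 1) IMPLIES 1)) -> 1
  row 10 [01010]: (((NOT 1 IMPLIES 0) OR (NOT 1 IMPLIES 1)) AND ((NOT 0 AND 0) IMPLIES 0)) -> 1
  row 11 [01011]: (((NOT 1 IMPLIES 0) OR (NOT 1 IMPLIES 1)) AND ((NOT 1 AND 1) IMPLIES 1)) -> 1
  row 12 [01100]: (((NOT 1 IMPLIES 0) OR (NOT 0 IMPLIES 1)) AND ((NOT 0 AND 0) IMPLIES 0)) -> 1
  row 13 [01101]: (((NOT 1 IMPLIES 0) OR (NOT 0 IMPLIES 1)) AND ((NOT 1 AND 1) IMPLIES 1)) -> 1
  row 14 [01110]: (((NOT 1 IMPLIES 0) OR (NOT 1 IMPLIES 1)) AND ((NOT 0 AND 0) IMPLIES 0)) -> 1
  row 15 [01111]: (((NOT 1 IMPLIES 0) OR (NOT 1 IMPLIES 1)) AND ((NOT 1 AND 1) IMPLIES 1)) -> 1
  row 16 [10000]: (((NOT 0 IMPLIES 1) OR (NOT 0 IMPLIES 0)) AND ((NOT 0 AND 0) IMPLIES 0)) -> 1
  row 17 [10001]: (((NOT 0 IMPLIES 1) OR (NOT 0 IMPLIES 0)) AND ((NOT 1 AND 1) IMPLIES 1)) -> 1
  row 18 [10010]: (((NOT 0 IMPLIES 1) OR (NOT 1 IMPLIES 0)) AND ((NOT 0 AND 0) IMPLIES 0)) -> 1
  row 19 [10011]: (((NOT 0 IMPLIES 1) OR (NOT 1 IMPLIES 0)) AND ((NOT 1 AND 1) IMPLIES 1)) -> 1
  row 20 [10100]: (((NOT 0 IMPLIES 1) OR (NOT 0 IMPLIES 0)) AND ((NOT 0 AND 0) IMPLIES 0)) -> 1
  row 21 [10101]: (((NOT 0 IMPLIES 1) OR (NOT 0 IMPLIES 0)) AND ((NOT 1 AND 1) IMPLIES 1)) -> 1
  row 22 [10110]: (((NOT 0 IMPLIES 1) OR (NOT 1 IMPLIES 0)) AND ((NOT 0 AND 0) IMPLIES 0)) -> 1
  row 23 [10111]: (((NOT 0 IMPLIES 1) OR (NOT 1 IMPLIES 0)) AND ((NOT 1 AND 1) IMPLIES 1)) -> 1
  row 24 [11000]: (((NOT 1 IMPLIES 1) OR (NOT 0 IMPLIES 1)) AND ((NOT 0 AND 0) IMPLIES 0)) -> 1
  row 25 [11001]: (((NOT 1 IMPLIES 1) OR (NOT 0 IMPLIES 1)) AND ((NOT 1 AND 1) IMPLIES 1)) -> 1
  row 26 [11010]: (((NOT 1 IMPLIES 1) OR (NOT 1 IMPLIES 1)) AND ((NOT 0 AND 0) IMPLIES 0)) -> 1
  row 27 [11011]: (((NOT 1 IMPLIES 1) OR (NOT 1 IMPLIES 1)) AND ((NOT 1 AND 1) IMPLIES 1)) -> 1
  row 28 [11100]: (((NOT 1 IMPLIES 1) OR (NOT 0 IMPLIES 1)) AND ((NOT 0 AND 0) IMPLIES 0)) -> 1
  row 29 [11101]: (((NOT 1 IMPLIES 1) OR (NOT 0 IMPLIES 1)) AND ((NOT 1 AND 1) IMPLIES 1)) -> 1
  row 30 [11110]: (((NOT 1 IMPLIES 1) OR (NOT 1 IMPLIES 1)) AND ((NOT 0 AND 0) IMPLIES 0)) -> 1
  row 31 [11111]: (((NOT 1 IMPLIES 1) OR (NOT 1 IMPLIES 1)) AND ((NOT 1 AND 1) IMPLIES 1)) -> 1
Full result column, 4 rows per line (a,b,c fixed per line; d,e runs 00..11 left to right):
  rows 0-3 [a,b,c=000]: 0011  = hex 3
  rows 4-7 [a,b,c=001]: 0011  = hex 3
  rows 8-11 [a,b,c=010]: 1111  = hex F
  rows 12-15 [a,b,c=011]: 1111  = hex F
  rows 16-19 [a,b,c=100]: 1111  = hex F
  rows 20-23 [a,b,c=101]: 1111  = hex F
  rows 24-27 [a,b,c=110]: 1111  = hex F
  rows 28-31 [a,b,c=111]: 1111  = hex F
Output column (row 0 .. row 31) = 00110011111111111111111111111111
Output column grouped in 4s = 0011 0011 1111 1111 1111 1111 1111 1111 = 0x33FFFFFF
Convert to decimal digit by digit (value = value*16 + digit):
  3 -> 3
  3*16 + 3 = 51
  51*16 + 15 (F) = 831
  831*16 + 15 (F) = 13311
  13311*16 + 15 (F) = 212991
  212991*16 + 15 (F) = 3407871
  3407871*16 + 15 (F) = 54525951
  54525951*16 + 15 (F) = 872415231
Decimal = 872415231

872415231


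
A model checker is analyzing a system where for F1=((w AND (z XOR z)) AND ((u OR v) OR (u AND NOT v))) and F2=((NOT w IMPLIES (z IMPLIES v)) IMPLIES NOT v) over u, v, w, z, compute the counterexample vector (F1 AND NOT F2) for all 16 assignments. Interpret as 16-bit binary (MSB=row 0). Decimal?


F1 = ((w AND (z XOR z)) AND ((u OR v) OR (u AND NOT v)))
F2 = ((NOT w IMPLIES (z IMPLIES v)) IMPLIES NOT v)
Counterexample to F1=>F2 is where F1=1 and F2=0.
Evaluate each row (bits = u,v,w,z, MSB first):
  row 0 [0000]: F1=0 F2=1 -> F1&~F2 -> 0
  row 1 [0001]: F1=0 F2=1 -> F1&~F2 -> 0
  row 2 [0010]: F1=0 F2=1 -> F1&~F2 -> 0
  row 3 [0011]: F1=0 F2=1 -> F1&~F2 -> 0
  row 4 [0100]: F1=0 F2=0 -> F1&~F2 -> 0
  row 5 [0101]: F1=0 F2=0 -> F1&~F2 -> 0
  row 6 [0110]: F1=0 F2=0 -> F1&~F2 -> 0
  row 7 [0111]: F1=0 F2=0 -> F1&~F2 -> 0
  row 8 [1000]: F1=0 F2=1 -> F1&~F2 -> 0
  row 9 [1001]: F1=0 F2=1 -> F1&~F2 -> 0
  row 10 [1010]: F1=0 F2=1 -> F1&~F2 -> 0
  row 11 [1011]: F1=0 F2=1 -> F1&~F2 -> 0
  row 12 [1100]: F1=0 F2=0 -> F1&~F2 -> 0
  row 13 [1101]: F1=0 F2=0 -> F1&~F2 -> 0
  row 14 [1110]: F1=0 F2=0 -> F1&~F2 -> 0
  row 15 [1111]: F1=0 F2=0 -> F1&~F2 -> 0
Full result column, 4 rows per line (u,v fixed per line; w,z runs 00..11 left to right):
  rows 0-3 [u,v=00]: 0000  = hex 0
  rows 4-7 [u,v=01]: 0000  = hex 0
  rows 8-11 [u,v=10]: 0000  = hex 0
  rows 12-15 [u,v=11]: 0000  = hex 0
Counterexample vector (row 0 .. row 15) = 0000000000000000
Output column grouped in 4s = 0000 0000 0000 0000 = 0x0000
Convert to decimal digit by digit (value = value*16 + digit):
  0 -> 0
  0*16 + 0 = 0
  0*16 + 0 = 0
  0*16 + 0 = 0
Decimal = 0

0


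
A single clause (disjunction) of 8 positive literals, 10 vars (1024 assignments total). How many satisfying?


Step 1: Total=2^10=1024
Step 2: Unsat when all 8 false: 2^2=4
Step 3: Sat=1024-4=1020

1020


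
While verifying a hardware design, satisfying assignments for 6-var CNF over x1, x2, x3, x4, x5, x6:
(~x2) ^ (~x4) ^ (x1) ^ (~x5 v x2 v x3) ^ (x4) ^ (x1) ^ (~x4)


CNF with 7 clauses over 6 vars (64 assignments).
An assignment satisfies CNF iff every clause has >=1 true literal.
Check each row (bits = x1,x2,x3,x4,x5,x6; clause T/F shown):
  row 0 [000000]: clauses=TTFTFFT -> 0
  row 1 [000001]: clauses=TTFTFFT -> 0
  row 2 [000010]: clauses=TTFFFFT -> 0
  row 3 [000011]: clauses=TTFFFFT -> 0
  row 4 [000100]: clauses=TFFTTFF -> 0
  (every remaining row is evaluated the same way; all 64 results are listed next)
Full result column, 8 rows per line (x1,x2,x3 fixed per line; x4,x5,x6 runs 000..111 left to right):
  rows 0-7 [x1,x2,x3=000]: 00000000  (ones: 0)
  rows 8-15 [x1,x2,x3=001]: 00000000  (ones: 0)
  rows 16-23 [x1,x2,x3=010]: 00000000  (ones: 0)
  rows 24-31 [x1,x2,x3=011]: 00000000  (ones: 0)
  rows 32-39 [x1,x2,x3=100]: 00000000  (ones: 0)
  rows 40-47 [x1,x2,x3=101]: 00000000  (ones: 0)
  rows 48-55 [x1,x2,x3=110]: 00000000  (ones: 0)
  rows 56-63 [x1,x2,x3=111]: 00000000  (ones: 0)
Satisfying assignments = 0+0+0+0+0+0+0+0 = 0

0


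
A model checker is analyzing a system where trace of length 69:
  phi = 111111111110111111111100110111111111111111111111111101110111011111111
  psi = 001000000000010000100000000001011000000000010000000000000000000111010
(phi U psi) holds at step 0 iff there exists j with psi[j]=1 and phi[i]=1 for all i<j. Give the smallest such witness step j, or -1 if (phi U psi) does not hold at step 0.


(phi U psi) at 0: need smallest j with psi[j]=1 and phi[i]=1 for all i in [0,j).
Scan from step 0:
  step 0: phi=1, psi=0 -> continue
  step 1: phi=1, psi=0 -> continue
  step 2: psi=1 and phi held for [0,2) -> witness found
Witness step = 2

2


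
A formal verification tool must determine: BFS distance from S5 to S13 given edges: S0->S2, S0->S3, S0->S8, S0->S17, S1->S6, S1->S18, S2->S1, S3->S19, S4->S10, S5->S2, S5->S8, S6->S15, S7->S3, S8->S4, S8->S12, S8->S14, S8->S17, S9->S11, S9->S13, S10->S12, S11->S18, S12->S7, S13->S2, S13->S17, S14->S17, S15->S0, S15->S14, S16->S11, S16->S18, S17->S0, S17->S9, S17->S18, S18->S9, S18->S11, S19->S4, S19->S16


BFS layer-by-layer from S5:
  dist 0: {S5}
  dist 1: {S2, S8}
  dist 2: {S1, S4, S12, S14, S17}
  dist 3: {S0, S6, S7, S9, S10, S18}
  dist 4: {S3, S11, S13, S15}
  -> S13 reached at distance 4
Shortest path length = 4

4


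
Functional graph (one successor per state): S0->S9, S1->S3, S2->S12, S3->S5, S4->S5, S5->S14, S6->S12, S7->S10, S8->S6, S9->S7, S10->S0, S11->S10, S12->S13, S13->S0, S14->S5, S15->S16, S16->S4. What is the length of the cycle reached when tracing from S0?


Trace from S0 until a state repeats:
  S0 -> S9 -> S7 -> S10 -> S0
S0 first seen at step 0, revisited at step 4.
Cycle length = 4 - 0 = 4

4


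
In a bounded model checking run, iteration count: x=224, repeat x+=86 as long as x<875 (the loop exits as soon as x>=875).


Step 1: x goes from 224 toward 875 by 86; the body runs while x<875, so iterations = ceil((bound-start)/step)
Step 2: Distance=651
Step 3: ceil(651/86)=8

8


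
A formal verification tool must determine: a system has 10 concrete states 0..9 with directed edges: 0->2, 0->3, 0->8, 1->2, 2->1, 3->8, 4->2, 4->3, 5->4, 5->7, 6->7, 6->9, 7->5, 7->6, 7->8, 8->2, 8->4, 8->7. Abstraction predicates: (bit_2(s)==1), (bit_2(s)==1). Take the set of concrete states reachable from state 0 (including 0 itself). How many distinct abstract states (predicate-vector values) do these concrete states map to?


BFS from 0:
Concrete reachable: {0, 1, 2, 3, 4, 5, 6, 7, 8, 9}
Abstract via predicates (bit_2(s)==1), (bit_2(s)==1):
  (0,0) <- {0, 1, 2, 3, 8, 9}
  (1,1) <- {4, 5, 6, 7}
Distinct abstract states = 2

2


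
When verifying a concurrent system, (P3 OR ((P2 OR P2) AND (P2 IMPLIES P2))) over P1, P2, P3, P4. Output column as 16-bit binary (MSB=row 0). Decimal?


Formula: (P3 OR ((P2 OR P2) AND (P2 IMPLIES P2))) over P1, P2, P3, P4 (16 rows)
Evaluate each row (bits = P1,P2,P3,P4, MSB first):
  row 0 [0000]: (0 OR ((0 OR 0) AND (0 IMPLIES 0))) -> 0
  row 1 [0001]: (0 OR ((0 OR 0) AND (0 IMPLIES 0))) -> 0
  row 2 [0010]: (1 OR ((0 OR 0) AND (0 IMPLIES 0))) -> 1
  row 3 [0011]: (1 OR ((0 OR 0) AND (0 IMPLIES 0))) -> 1
  row 4 [0100]: (0 OR ((1 OR 1) AND (1 IMPLIES 1))) -> 1
  row 5 [0101]: (0 OR ((1 OR 1) AND (1 IMPLIES 1))) -> 1
  row 6 [0110]: (1 OR ((1 OR 1) AND (1 IMPLIES 1))) -> 1
  row 7 [0111]: (1 OR ((1 OR 1) AND (1 IMPLIES 1))) -> 1
  row 8 [1000]: (0 OR ((0 OR 0) AND (0 IMPLIES 0))) -> 0
  row 9 [1001]: (0 OR ((0 OR 0) AND (0 IMPLIES 0))) -> 0
  row 10 [1010]: (1 OR ((0 OR 0) AND (0 IMPLIES 0))) -> 1
  row 11 [1011]: (1 OR ((0 OR 0) AND (0 IMPLIES 0))) -> 1
  row 12 [1100]: (0 OR ((1 OR 1) AND (1 IMPLIES 1))) -> 1
  row 13 [1101]: (0 OR ((1 OR 1) AND (1 IMPLIES 1))) -> 1
  row 14 [1110]: (1 OR ((1 OR 1) AND (1 IMPLIES 1))) -> 1
  row 15 [1111]: (1 OR ((1 OR 1) AND (1 IMPLIES 1))) -> 1
Full result column, 4 rows per line (P1,P2 fixed per line; P3,P4 runs 00..11 left to right):
  rows 0-3 [P1,P2=00]: 0011  = hex 3
  rows 4-7 [P1,P2=01]: 1111  = hex F
  rows 8-11 [P1,P2=10]: 0011  = hex 3
  rows 12-15 [P1,P2=11]: 1111  = hex F
Output column (row 0 .. row 15) = 0011111100111111
Output column grouped in 4s = 0011 1111 0011 1111 = 0x3F3F
Convert to decimal digit by digit (value = value*16 + digit):
  3 -> 3
  3*16 + 15 (F) = 63
  63*16 + 3 = 1011
  1011*16 + 15 (F) = 16191
Decimal = 16191

16191


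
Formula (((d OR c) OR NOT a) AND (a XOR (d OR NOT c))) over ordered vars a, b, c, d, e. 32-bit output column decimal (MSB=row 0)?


Formula: (((d OR c) OR NOT a) AND (a XOR (d OR NOT c))) over a, b, c, d, e (32 rows)
Evaluate each row (bits = a,b,c,d,e, MSB first):
  row 0 [00000]: (((0 OR 0) OR NOT 0) AND (0 XOR (0 OR NOT 0))) -> 1
  row 1 [00001]: (((0 OR 0) OR NOT 0) AND (0 XOR (0 OR NOT 0))) -> 1
  row 2 [00010]: (((1 OR 0) OR NOT 0) AND (0 XOR (1 OR NOT 0))) -> 1
  row 3 [00011]: (((1 OR 0) OR NOT 0) AND (0 XOR (1 OR NOT 0))) -> 1
  row 4 [00100]: (((0 OR 1) OR NOT 0) AND (0 XOR (0 OR NOT 1))) -> 0
  row 5 [00101]: (((0 OR 1) OR NOT 0) AND (0 XOR (0 OR NOT 1))) -> 0
  row 6 [00110]: (((1 OR 1) OR NOT 0) AND (0 XOR (1 OR NOT 1))) -> 1
  row 7 [00111]: (((1 OR 1) OR NOT 0) AND (0 XOR (1 OR NOT 1))) -> 1
  row 8 [01000]: (((0 OR 0) OR NOT 0) AND (0 XOR (0 OR NOT 0))) -> 1
  row 9 [01001]: (((0 OR 0) OR NOT 0) AND (0 XOR (0 OR NOT 0))) -> 1
  row 10 [01010]: (((1 OR 0) OR NOT 0) AND (0 XOR (1 OR NOT 0))) -> 1
  row 11 [01011]: (((1 OR 0) OR NOT 0) AND (0 XOR (1 OR NOT 0))) -> 1
  row 12 [01100]: (((0 OR 1) OR NOT 0) AND (0 XOR (0 OR NOT 1))) -> 0
  row 13 [01101]: (((0 OR 1) OR NOT 0) AND (0 XOR (0 OR NOT 1))) -> 0
  row 14 [01110]: (((1 OR 1) OR NOT 0) AND (0 XOR (1 OR NOT 1))) -> 1
  row 15 [01111]: (((1 OR 1) OR NOT 0) AND (0 XOR (1 OR NOT 1))) -> 1
  row 16 [10000]: (((0 OR 0) OR NOT 1) AND (1 XOR (0 OR NOT 0))) -> 0
  row 17 [10001]: (((0 OR 0) OR NOT 1) AND (1 XOR (0 OR NOT 0))) -> 0
  row 18 [10010]: (((1 OR 0) OR NOT 1) AND (1 XOR (1 OR NOT 0))) -> 0
  row 19 [10011]: (((1 OR 0) OR NOT 1) AND (1 XOR (1 OR NOT 0))) -> 0
  row 20 [10100]: (((0 OR 1) OR NOT 1) AND (1 XOR (0 OR NOT 1))) -> 1
  row 21 [10101]: (((0 OR 1) OR NOT 1) AND (1 XOR (0 OR NOT 1))) -> 1
  row 22 [10110]: (((1 OR 1) OR NOT 1) AND (1 XOR (1 OR NOT 1))) -> 0
  row 23 [10111]: (((1 OR 1) OR NOT 1) AND (1 XOR (1 OR NOT 1))) -> 0
  row 24 [11000]: (((0 OR 0) OR NOT 1) AND (1 XOR (0 OR NOT 0))) -> 0
  row 25 [11001]: (((0 OR 0) OR NOT 1) AND (1 XOR (0 OR NOT 0))) -> 0
  row 26 [11010]: (((1 OR 0) OR NOT 1) AND (1 XOR (1 OR NOT 0))) -> 0
  row 27 [11011]: (((1 OR 0) OR NOT 1) AND (1 XOR (1 OR NOT 0))) -> 0
  row 28 [11100]: (((0 OR 1) OR NOT 1) AND (1 XOR (0 OR NOT 1))) -> 1
  row 29 [11101]: (((0 OR 1) OR NOT 1) AND (1 XOR (0 OR NOT 1))) -> 1
  row 30 [11110]: (((1 OR 1) OR NOT 1) AND (1 XOR (1 OR NOT 1))) -> 0
  row 31 [11111]: (((1 OR 1) OR NOT 1) AND (1 XOR (1 OR NOT 1))) -> 0
Full result column, 4 rows per line (a,b,c fixed per line; d,e runs 00..11 left to right):
  rows 0-3 [a,b,c=000]: 1111  = hex F
  rows 4-7 [a,b,c=001]: 0011  = hex 3
  rows 8-11 [a,b,c=010]: 1111  = hex F
  rows 12-15 [a,b,c=011]: 0011  = hex 3
  rows 16-19 [a,b,c=100]: 0000  = hex 0
  rows 20-23 [a,b,c=101]: 1100  = hex C
  rows 24-27 [a,b,c=110]: 0000  = hex 0
  rows 28-31 [a,b,c=111]: 1100  = hex C
Output column (row 0 .. row 31) = 11110011111100110000110000001100
Output column grouped in 4s = 1111 0011 1111 0011 0000 1100 0000 1100 = 0xF3F30C0C
Convert to decimal digit by digit (value = value*16 + digit):
  F -> 15
  15*16 + 3 = 243
  243*16 + 15 (F) = 3903
  3903*16 + 3 = 62451
  62451*16 + 0 = 999216
  999216*16 + 12 (C) = 15987468
  15987468*16 + 0 = 255799488
  255799488*16 + 12 (C) = 4092791820
Decimal = 4092791820

4092791820


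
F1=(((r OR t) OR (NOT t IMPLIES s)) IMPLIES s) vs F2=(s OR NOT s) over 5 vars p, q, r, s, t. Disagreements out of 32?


F1 = (((r OR t) OR (NOT t IMPLIES s)) IMPLIES s)
F2 = (s OR NOT s)
Evaluate both on each of 32 rows (bits = p,q,r,s,t):
  row 0 [00000]: F1=1 F2=1 -> 0
  row 1 [00001]: F1=0 F2=1 (differ) -> 1
  row 2 [00010]: F1=1 F2=1 -> 0
  row 3 [00011]: F1=1 F2=1 -> 0
  row 4 [00100]: F1=0 F2=1 (differ) -> 1
  row 5 [00101]: F1=0 F2=1 (differ) -> 1
  row 6 [00110]: F1=1 F2=1 -> 0
  row 7 [00111]: F1=1 F2=1 -> 0
  row 8 [01000]: F1=1 F2=1 -> 0
  row 9 [01001]: F1=0 F2=1 (differ) -> 1
  row 10 [01010]: F1=1 F2=1 -> 0
  row 11 [01011]: F1=1 F2=1 -> 0
  row 12 [01100]: F1=0 F2=1 (differ) -> 1
  row 13 [01101]: F1=0 F2=1 (differ) -> 1
  row 14 [01110]: F1=1 F2=1 -> 0
  row 15 [01111]: F1=1 F2=1 -> 0
  row 16 [10000]: F1=1 F2=1 -> 0
  row 17 [10001]: F1=0 F2=1 (differ) -> 1
  row 18 [10010]: F1=1 F2=1 -> 0
  row 19 [10011]: F1=1 F2=1 -> 0
  row 20 [10100]: F1=0 F2=1 (differ) -> 1
  row 21 [10101]: F1=0 F2=1 (differ) -> 1
  row 22 [10110]: F1=1 F2=1 -> 0
  row 23 [10111]: F1=1 F2=1 -> 0
  row 24 [11000]: F1=1 F2=1 -> 0
  row 25 [11001]: F1=0 F2=1 (differ) -> 1
  row 26 [11010]: F1=1 F2=1 -> 0
  row 27 [11011]: F1=1 F2=1 -> 0
  row 28 [11100]: F1=0 F2=1 (differ) -> 1
  row 29 [11101]: F1=0 F2=1 (differ) -> 1
  row 30 [11110]: F1=1 F2=1 -> 0
  row 31 [11111]: F1=1 F2=1 -> 0
Full result column, 8 rows per line (p,q fixed per line; r,s,t runs 000..111 left to right):
  rows 0-7 [p,q=00]: 01001100  (ones: 3)
  rows 8-15 [p,q=01]: 01001100  (ones: 3)
  rows 16-23 [p,q=10]: 01001100  (ones: 3)
  rows 24-31 [p,q=11]: 01001100  (ones: 3)
Disagreements = 3+3+3+3 = 12

12


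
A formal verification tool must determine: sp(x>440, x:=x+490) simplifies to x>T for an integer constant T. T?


Formula: sp(P, x:=E) = exists old_x. (x = E[old_x/x]) AND P[old_x/x] (old_x is the value of x before the assignment; eliminate old_x by solving x = E[old_x/x] for old_x)
Step 1: Precondition P: x>440, i.e. old_x > 440
Step 2: Assignment gives x = old_x + 490, so old_x = x - 490
Step 3: Substitute into P: x - 490 > 440
Step 4: Simplify: x > 440+490 = 930

930


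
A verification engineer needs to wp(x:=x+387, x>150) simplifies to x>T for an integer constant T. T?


Formula: wp(x:=E, P) = P[E/x] (substitute E for x in postcondition)
Step 1: Postcondition: x>150
Step 2: Substitute x+387 for x: x+387>150
Step 3: Solve for x: x > 150-387 = -237

-237


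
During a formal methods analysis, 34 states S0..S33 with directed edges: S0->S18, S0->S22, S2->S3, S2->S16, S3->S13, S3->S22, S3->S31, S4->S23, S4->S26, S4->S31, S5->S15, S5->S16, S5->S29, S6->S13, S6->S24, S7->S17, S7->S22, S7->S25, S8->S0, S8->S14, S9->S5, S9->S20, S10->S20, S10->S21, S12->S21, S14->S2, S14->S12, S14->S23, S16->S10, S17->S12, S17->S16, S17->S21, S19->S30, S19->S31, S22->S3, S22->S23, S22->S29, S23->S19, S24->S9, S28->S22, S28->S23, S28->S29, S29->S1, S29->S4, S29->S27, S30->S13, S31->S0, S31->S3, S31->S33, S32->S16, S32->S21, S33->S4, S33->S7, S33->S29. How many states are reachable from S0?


BFS from S0:
  layer 0: {S0}
  layer 1: {S18, S22}
  layer 2: {S3, S23, S29}
  layer 3: {S1, S4, S13, S19, S27, S31}
  layer 4: {S26, S30, S33}
  layer 5: {S7}
  layer 6: {S17, S25}
  layer 7: {S12, S16, S21}
  layer 8: {S10}
  layer 9: {S20}
Reachable set: {S0, S1, S3, S4, S7, S10, S12, S13, S16, S17, S18, S19, S20, S21, S22, S23, S25, S26, S27, S29, S30, S31, S33}
Count = 23

23


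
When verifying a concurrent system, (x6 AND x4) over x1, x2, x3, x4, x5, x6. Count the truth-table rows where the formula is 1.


Formula: (x6 AND x4) over 6 vars (64 rows)
Evaluate each row (x1, x2, x3, x4, x5, x6 as bits, MSB first):
  row 0 [000000]: (0 AND 0) -> 0
  row 1 [000001]: (1 AND 0) -> 0
  row 2 [000010]: (0 AND 0) -> 0
  row 3 [000011]: (1 AND 0) -> 0
  row 4 [000100]: (0 AND 1) -> 0
  (every remaining row is evaluated the same way; all 64 results are listed next)
Full result column, 8 rows per line (x1,x2,x3 fixed per line; x4,x5,x6 runs 000..111 left to right):
  rows 0-7 [x1,x2,x3=000]: 00000101  (ones: 2)
  rows 8-15 [x1,x2,x3=001]: 00000101  (ones: 2)
  rows 16-23 [x1,x2,x3=010]: 00000101  (ones: 2)
  rows 24-31 [x1,x2,x3=011]: 00000101  (ones: 2)
  rows 32-39 [x1,x2,x3=100]: 00000101  (ones: 2)
  rows 40-47 [x1,x2,x3=101]: 00000101  (ones: 2)
  rows 48-55 [x1,x2,x3=110]: 00000101  (ones: 2)
  rows 56-63 [x1,x2,x3=111]: 00000101  (ones: 2)
Count of 1-rows = 2+2+2+2+2+2+2+2 = 16

16


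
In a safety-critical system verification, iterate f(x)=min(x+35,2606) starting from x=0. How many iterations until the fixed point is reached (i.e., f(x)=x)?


Step 1: x=0, cap=2606, increment=35
Step 2: x grows by 35 each step until capped at 2606; fixed point is x=2606
Step 3: iterations = ceil(2606/35) = 75

75


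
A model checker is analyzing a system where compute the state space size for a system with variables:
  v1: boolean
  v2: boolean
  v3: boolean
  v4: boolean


State space = product of domain sizes of all variables.
Domain sizes:
  v1 (boolean): 2
  v2 (boolean): 2
  v3 (boolean): 2
  v4 (boolean): 2
Product = 2 * 2 * 2 * 2 = 16

16


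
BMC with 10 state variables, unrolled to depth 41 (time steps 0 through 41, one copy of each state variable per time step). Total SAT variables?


BMC unrolls to depth k, creating one copy of each state var for steps 0..k.
Step count = 41 + 1 = 42 (steps 0 through 41)
Vars per step = 10
Total = 10 * 42 = 420

420


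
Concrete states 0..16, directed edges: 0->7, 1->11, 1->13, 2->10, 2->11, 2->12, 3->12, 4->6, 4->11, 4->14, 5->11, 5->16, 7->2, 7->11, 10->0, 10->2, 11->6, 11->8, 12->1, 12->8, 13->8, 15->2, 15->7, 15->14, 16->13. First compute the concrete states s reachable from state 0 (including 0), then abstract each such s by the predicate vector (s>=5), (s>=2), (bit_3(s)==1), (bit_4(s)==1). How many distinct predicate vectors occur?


BFS from 0:
Concrete reachable: {0, 1, 2, 6, 7, 8, 10, 11, 12, 13}
Abstract via predicates (s>=5), (s>=2), (bit_3(s)==1), (bit_4(s)==1):
  (0,0,0,0) <- {0, 1}
  (0,1,0,0) <- {2}
  (1,1,0,0) <- {6, 7}
  (1,1,1,0) <- {8, 10, 11, 12, 13}
Distinct abstract states = 4

4


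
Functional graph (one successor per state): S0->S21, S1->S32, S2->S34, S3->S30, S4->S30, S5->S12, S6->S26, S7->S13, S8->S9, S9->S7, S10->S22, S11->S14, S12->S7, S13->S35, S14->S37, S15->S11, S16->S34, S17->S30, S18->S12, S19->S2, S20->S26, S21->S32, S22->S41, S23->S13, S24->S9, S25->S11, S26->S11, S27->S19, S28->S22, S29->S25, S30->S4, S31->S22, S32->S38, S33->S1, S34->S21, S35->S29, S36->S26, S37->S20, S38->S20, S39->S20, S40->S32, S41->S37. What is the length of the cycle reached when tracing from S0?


Trace from S0 until a state repeats:
  S0 -> S21 -> S32 -> S38 -> S20 -> S26 -> S11 -> S14 -> S37 -> S20
S20 first seen at step 4, revisited at step 9.
Cycle length = 9 - 4 = 5

5


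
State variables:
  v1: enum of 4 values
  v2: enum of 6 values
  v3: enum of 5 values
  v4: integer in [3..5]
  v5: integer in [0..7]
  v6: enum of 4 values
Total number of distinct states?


State space = product of domain sizes of all variables.
Domain sizes:
  v1 (enum of 4 values): 4
  v2 (enum of 6 values): 6
  v3 (enum of 5 values): 5
  v4 (integer in [3..5]): 3
  v5 (integer in [0..7]): 8
  v6 (enum of 4 values): 4
Product = 4 * 6 * 5 * 3 * 8 * 4 = 11520

11520


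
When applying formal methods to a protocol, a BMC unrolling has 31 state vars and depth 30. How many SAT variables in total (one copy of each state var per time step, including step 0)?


BMC unrolls to depth k, creating one copy of each state var for steps 0..k.
Step count = 30 + 1 = 31 (steps 0 through 30)
Vars per step = 31
Total = 31 * 31 = 961

961


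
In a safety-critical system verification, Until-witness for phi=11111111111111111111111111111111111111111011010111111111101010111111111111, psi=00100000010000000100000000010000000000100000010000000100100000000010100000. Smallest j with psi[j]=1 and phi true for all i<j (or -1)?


(phi U psi) at 0: need smallest j with psi[j]=1 and phi[i]=1 for all i in [0,j).
Scan from step 0:
  step 0: phi=1, psi=0 -> continue
  step 1: phi=1, psi=0 -> continue
  step 2: psi=1 and phi held for [0,2) -> witness found
Witness step = 2

2


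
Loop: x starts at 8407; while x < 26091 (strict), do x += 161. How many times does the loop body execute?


Step 1: x goes from 8407 toward 26091 by 161; the body runs while x<26091, so iterations = ceil((bound-start)/step)
Step 2: Distance=17684
Step 3: ceil(17684/161)=110

110


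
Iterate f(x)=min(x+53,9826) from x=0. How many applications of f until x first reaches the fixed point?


Step 1: x=0, cap=9826, increment=53
Step 2: x grows by 53 each step until capped at 9826; fixed point is x=9826
Step 3: iterations = ceil(9826/53) = 186

186


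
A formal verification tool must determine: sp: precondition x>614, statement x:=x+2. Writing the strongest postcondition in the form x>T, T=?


Formula: sp(P, x:=E) = exists old_x. (x = E[old_x/x]) AND P[old_x/x] (old_x is the value of x before the assignment; eliminate old_x by solving x = E[old_x/x] for old_x)
Step 1: Precondition P: x>614, i.e. old_x > 614
Step 2: Assignment gives x = old_x + 2, so old_x = x - 2
Step 3: Substitute into P: x - 2 > 614
Step 4: Simplify: x > 614+2 = 616

616


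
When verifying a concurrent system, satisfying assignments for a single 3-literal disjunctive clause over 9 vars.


Step 1: Total=2^9=512
Step 2: Unsat when all 3 false: 2^6=64
Step 3: Sat=512-64=448

448


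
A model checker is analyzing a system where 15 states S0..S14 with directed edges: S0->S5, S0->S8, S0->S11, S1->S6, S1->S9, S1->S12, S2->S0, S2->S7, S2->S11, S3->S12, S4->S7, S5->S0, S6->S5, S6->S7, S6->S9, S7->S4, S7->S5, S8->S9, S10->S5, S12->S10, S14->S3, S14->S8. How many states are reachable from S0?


BFS from S0:
  layer 0: {S0}
  layer 1: {S5, S8, S11}
  layer 2: {S9}
Reachable set: {S0, S5, S8, S9, S11}
Count = 5

5


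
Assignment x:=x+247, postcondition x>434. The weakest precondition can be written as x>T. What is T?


Formula: wp(x:=E, P) = P[E/x] (substitute E for x in postcondition)
Step 1: Postcondition: x>434
Step 2: Substitute x+247 for x: x+247>434
Step 3: Solve for x: x > 434-247 = 187

187


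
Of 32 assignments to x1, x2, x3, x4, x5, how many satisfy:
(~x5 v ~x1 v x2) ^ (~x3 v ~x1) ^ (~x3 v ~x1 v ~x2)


CNF with 3 clauses over 5 vars (32 assignments).
An assignment satisfies CNF iff every clause has >=1 true literal.
Check each row (bits = x1,x2,x3,x4,x5; clause T/F shown):
  row 0 [00000]: clauses=TTT -> 1
  row 1 [00001]: clauses=TTT -> 1
  row 2 [00010]: clauses=TTT -> 1
  row 3 [00011]: clauses=TTT -> 1
  row 4 [00100]: clauses=TTT -> 1
  row 5 [00101]: clauses=TTT -> 1
  row 6 [00110]: clauses=TTT -> 1
  row 7 [00111]: clauses=TTT -> 1
  row 8 [01000]: clauses=TTT -> 1
  row 9 [01001]: clauses=TTT -> 1
  row 10 [01010]: clauses=TTT -> 1
  row 11 [01011]: clauses=TTT -> 1
  row 12 [01100]: clauses=TTT -> 1
  row 13 [01101]: clauses=TTT -> 1
  row 14 [01110]: clauses=TTT -> 1
  row 15 [01111]: clauses=TTT -> 1
  row 16 [10000]: clauses=TTT -> 1
  row 17 [10001]: clauses=FTT -> 0
  row 18 [10010]: clauses=TTT -> 1
  row 19 [10011]: clauses=FTT -> 0
  row 20 [10100]: clauses=TFT -> 0
  row 21 [10101]: clauses=FFT -> 0
  row 22 [10110]: clauses=TFT -> 0
  row 23 [10111]: clauses=FFT -> 0
  row 24 [11000]: clauses=TTT -> 1
  row 25 [11001]: clauses=TTT -> 1
  row 26 [11010]: clauses=TTT -> 1
  row 27 [11011]: clauses=TTT -> 1
  row 28 [11100]: clauses=TFF -> 0
  row 29 [11101]: clauses=TFF -> 0
  row 30 [11110]: clauses=TFF -> 0
  row 31 [11111]: clauses=TFF -> 0
Full result column, 8 rows per line (x1,x2 fixed per line; x3,x4,x5 runs 000..111 left to right):
  rows 0-7 [x1,x2=00]: 11111111  (ones: 8)
  rows 8-15 [x1,x2=01]: 11111111  (ones: 8)
  rows 16-23 [x1,x2=10]: 10100000  (ones: 2)
  rows 24-31 [x1,x2=11]: 11110000  (ones: 4)
Satisfying assignments = 8+8+2+4 = 22

22


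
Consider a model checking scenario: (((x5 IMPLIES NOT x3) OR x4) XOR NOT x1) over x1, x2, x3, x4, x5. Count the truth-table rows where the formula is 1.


Formula: (((x5 IMPLIES NOT x3) OR x4) XOR NOT x1) over 5 vars (32 rows)
Evaluate each row (x1, x2, x3, x4, x5 as bits, MSB first):
  row 0 [00000]: (((0 IMPLIES NOT 0) OR 0) XOR NOT 0) -> 0
  row 1 [00001]: (((1 IMPLIES NOT 0) OR 0) XOR NOT 0) -> 0
  row 2 [00010]: (((0 IMPLIES NOT 0) OR 1) XOR NOT 0) -> 0
  row 3 [00011]: (((1 IMPLIES NOT 0) OR 1) XOR NOT 0) -> 0
  row 4 [00100]: (((0 IMPLIES NOT 1) OR 0) XOR NOT 0) -> 0
  row 5 [00101]: (((1 IMPLIES NOT 1) OR 0) XOR NOT 0) -> 1
  row 6 [00110]: (((0 IMPLIES NOT 1) OR 1) XOR NOT 0) -> 0
  row 7 [00111]: (((1 IMPLIES NOT 1) OR 1) XOR NOT 0) -> 0
  row 8 [01000]: (((0 IMPLIES NOT 0) OR 0) XOR NOT 0) -> 0
  row 9 [01001]: (((1 IMPLIES NOT 0) OR 0) XOR NOT 0) -> 0
  row 10 [01010]: (((0 IMPLIES NOT 0) OR 1) XOR NOT 0) -> 0
  row 11 [01011]: (((1 IMPLIES NOT 0) OR 1) XOR NOT 0) -> 0
  row 12 [01100]: (((0 IMPLIES NOT 1) OR 0) XOR NOT 0) -> 0
  row 13 [01101]: (((1 IMPLIES NOT 1) OR 0) XOR NOT 0) -> 1
  row 14 [01110]: (((0 IMPLIES NOT 1) OR 1) XOR NOT 0) -> 0
  row 15 [01111]: (((1 IMPLIES NOT 1) OR 1) XOR NOT 0) -> 0
  row 16 [10000]: (((0 IMPLIES NOT 0) OR 0) XOR NOT 1) -> 1
  row 17 [10001]: (((1 IMPLIES NOT 0) OR 0) XOR NOT 1) -> 1
  row 18 [10010]: (((0 IMPLIES NOT 0) OR 1) XOR NOT 1) -> 1
  row 19 [10011]: (((1 IMPLIES NOT 0) OR 1) XOR NOT 1) -> 1
  row 20 [10100]: (((0 IMPLIES NOT 1) OR 0) XOR NOT 1) -> 1
  row 21 [10101]: (((1 IMPLIES NOT 1) OR 0) XOR NOT 1) -> 0
  row 22 [10110]: (((0 IMPLIES NOT 1) OR 1) XOR NOT 1) -> 1
  row 23 [10111]: (((1 IMPLIES NOT 1) OR 1) XOR NOT 1) -> 1
  row 24 [11000]: (((0 IMPLIES NOT 0) OR 0) XOR NOT 1) -> 1
  row 25 [11001]: (((1 IMPLIES NOT 0) OR 0) XOR NOT 1) -> 1
  row 26 [11010]: (((0 IMPLIES NOT 0) OR 1) XOR NOT 1) -> 1
  row 27 [11011]: (((1 IMPLIES NOT 0) OR 1) XOR NOT 1) -> 1
  row 28 [11100]: (((0 IMPLIES NOT 1) OR 0) XOR NOT 1) -> 1
  row 29 [11101]: (((1 IMPLIES NOT 1) OR 0) XOR NOT 1) -> 0
  row 30 [11110]: (((0 IMPLIES NOT 1) OR 1) XOR NOT 1) -> 1
  row 31 [11111]: (((1 IMPLIES NOT 1) OR 1) XOR NOT 1) -> 1
Full result column, 8 rows per line (x1,x2 fixed per line; x3,x4,x5 runs 000..111 left to right):
  rows 0-7 [x1,x2=00]: 00000100  (ones: 1)
  rows 8-15 [x1,x2=01]: 00000100  (ones: 1)
  rows 16-23 [x1,x2=10]: 11111011  (ones: 7)
  rows 24-31 [x1,x2=11]: 11111011  (ones: 7)
Count of 1-rows = 1+1+7+7 = 16

16


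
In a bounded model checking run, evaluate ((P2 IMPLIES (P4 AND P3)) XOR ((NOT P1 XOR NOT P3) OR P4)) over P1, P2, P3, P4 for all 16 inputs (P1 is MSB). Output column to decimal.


Formula: ((P2 IMPLIES (P4 AND P3)) XOR ((NOT P1 XOR NOT P3) OR P4)) over P1, P2, P3, P4 (16 rows)
Evaluate each row (bits = P1,P2,P3,P4, MSB first):
  row 0 [0000]: ((0 IMPLIES (0 AND 0)) XOR ((NOT 0 XOR NOT 0) OR 0)) -> 1
  row 1 [0001]: ((0 IMPLIES (1 AND 0)) XOR ((NOT 0 XOR NOT 0) OR 1)) -> 0
  row 2 [0010]: ((0 IMPLIES (0 AND 1)) XOR ((NOT 0 XOR NOT 1) OR 0)) -> 0
  row 3 [0011]: ((0 IMPLIES (1 AND 1)) XOR ((NOT 0 XOR NOT 1) OR 1)) -> 0
  row 4 [0100]: ((1 IMPLIES (0 AND 0)) XOR ((NOT 0 XOR NOT 0) OR 0)) -> 0
  row 5 [0101]: ((1 IMPLIES (1 AND 0)) XOR ((NOT 0 XOR NOT 0) OR 1)) -> 1
  row 6 [0110]: ((1 IMPLIES (0 AND 1)) XOR ((NOT 0 XOR NOT 1) OR 0)) -> 1
  row 7 [0111]: ((1 IMPLIES (1 AND 1)) XOR ((NOT 0 XOR NOT 1) OR 1)) -> 0
  row 8 [1000]: ((0 IMPLIES (0 AND 0)) XOR ((NOT 1 XOR NOT 0) OR 0)) -> 0
  row 9 [1001]: ((0 IMPLIES (1 AND 0)) XOR ((NOT 1 XOR NOT 0) OR 1)) -> 0
  row 10 [1010]: ((0 IMPLIES (0 AND 1)) XOR ((NOT 1 XOR NOT 1) OR 0)) -> 1
  row 11 [1011]: ((0 IMPLIES (1 AND 1)) XOR ((NOT 1 XOR NOT 1) OR 1)) -> 0
  row 12 [1100]: ((1 IMPLIES (0 AND 0)) XOR ((NOT 1 XOR NOT 0) OR 0)) -> 1
  row 13 [1101]: ((1 IMPLIES (1 AND 0)) XOR ((NOT 1 XOR NOT 0) OR 1)) -> 1
  row 14 [1110]: ((1 IMPLIES (0 AND 1)) XOR ((NOT 1 XOR NOT 1) OR 0)) -> 0
  row 15 [1111]: ((1 IMPLIES (1 AND 1)) XOR ((NOT 1 XOR NOT 1) OR 1)) -> 0
Full result column, 4 rows per line (P1,P2 fixed per line; P3,P4 runs 00..11 left to right):
  rows 0-3 [P1,P2=00]: 1000  = hex 8
  rows 4-7 [P1,P2=01]: 0110  = hex 6
  rows 8-11 [P1,P2=10]: 0010  = hex 2
  rows 12-15 [P1,P2=11]: 1100  = hex C
Output column (row 0 .. row 15) = 1000011000101100
Output column grouped in 4s = 1000 0110 0010 1100 = 0x862C
Convert to decimal digit by digit (value = value*16 + digit):
  8 -> 8
  8*16 + 6 = 134
  134*16 + 2 = 2146
  2146*16 + 12 (C) = 34348
Decimal = 34348

34348


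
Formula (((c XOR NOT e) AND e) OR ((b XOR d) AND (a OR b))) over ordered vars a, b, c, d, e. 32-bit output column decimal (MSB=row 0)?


Formula: (((c XOR NOT e) AND e) OR ((b XOR d) AND (a OR b))) over a, b, c, d, e (32 rows)
Evaluate each row (bits = a,b,c,d,e, MSB first):
  row 0 [00000]: (((0 XOR NOT 0) AND 0) OR ((0 XOR 0) AND (0 OR 0))) -> 0
  row 1 [00001]: (((0 XOR NOT 1) AND 1) OR ((0 XOR 0) AND (0 OR 0))) -> 0
  row 2 [00010]: (((0 XOR NOT 0) AND 0) OR ((0 XOR 1) AND (0 OR 0))) -> 0
  row 3 [00011]: (((0 XOR NOT 1) AND 1) OR ((0 XOR 1) AND (0 OR 0))) -> 0
  row 4 [00100]: (((1 XOR NOT 0) AND 0) OR ((0 XOR 0) AND (0 OR 0))) -> 0
  row 5 [00101]: (((1 XOR NOT 1) AND 1) OR ((0 XOR 0) AND (0 OR 0))) -> 1
  row 6 [00110]: (((1 XOR NOT 0) AND 0) OR ((0 XOR 1) AND (0 OR 0))) -> 0
  row 7 [00111]: (((1 XOR NOT 1) AND 1) OR ((0 XOR 1) AND (0 OR 0))) -> 1
  row 8 [01000]: (((0 XOR NOT 0) AND 0) OR ((1 XOR 0) AND (0 OR 1))) -> 1
  row 9 [01001]: (((0 XOR NOT 1) AND 1) OR ((1 XOR 0) AND (0 OR 1))) -> 1
  row 10 [01010]: (((0 XOR NOT 0) AND 0) OR ((1 XOR 1) AND (0 OR 1))) -> 0
  row 11 [01011]: (((0 XOR NOT 1) AND 1) OR ((1 XOR 1) AND (0 OR 1))) -> 0
  row 12 [01100]: (((1 XOR NOT 0) AND 0) OR ((1 XOR 0) AND (0 OR 1))) -> 1
  row 13 [01101]: (((1 XOR NOT 1) AND 1) OR ((1 XOR 0) AND (0 OR 1))) -> 1
  row 14 [01110]: (((1 XOR NOT 0) AND 0) OR ((1 XOR 1) AND (0 OR 1))) -> 0
  row 15 [01111]: (((1 XOR NOT 1) AND 1) OR ((1 XOR 1) AND (0 OR 1))) -> 1
  row 16 [10000]: (((0 XOR NOT 0) AND 0) OR ((0 XOR 0) AND (1 OR 0))) -> 0
  row 17 [10001]: (((0 XOR NOT 1) AND 1) OR ((0 XOR 0) AND (1 OR 0))) -> 0
  row 18 [10010]: (((0 XOR NOT 0) AND 0) OR ((0 XOR 1) AND (1 OR 0))) -> 1
  row 19 [10011]: (((0 XOR NOT 1) AND 1) OR ((0 XOR 1) AND (1 OR 0))) -> 1
  row 20 [10100]: (((1 XOR NOT 0) AND 0) OR ((0 XOR 0) AND (1 OR 0))) -> 0
  row 21 [10101]: (((1 XOR NOT 1) AND 1) OR ((0 XOR 0) AND (1 OR 0))) -> 1
  row 22 [10110]: (((1 XOR NOT 0) AND 0) OR ((0 XOR 1) AND (1 OR 0))) -> 1
  row 23 [10111]: (((1 XOR NOT 1) AND 1) OR ((0 XOR 1) AND (1 OR 0))) -> 1
  row 24 [11000]: (((0 XOR NOT 0) AND 0) OR ((1 XOR 0) AND (1 OR 1))) -> 1
  row 25 [11001]: (((0 XOR NOT 1) AND 1) OR ((1 XOR 0) AND (1 OR 1))) -> 1
  row 26 [11010]: (((0 XOR NOT 0) AND 0) OR ((1 XOR 1) AND (1 OR 1))) -> 0
  row 27 [11011]: (((0 XOR NOT 1) AND 1) OR ((1 XOR 1) AND (1 OR 1))) -> 0
  row 28 [11100]: (((1 XOR NOT 0) AND 0) OR ((1 XOR 0) AND (1 OR 1))) -> 1
  row 29 [11101]: (((1 XOR NOT 1) AND 1) OR ((1 XOR 0) AND (1 OR 1))) -> 1
  row 30 [11110]: (((1 XOR NOT 0) AND 0) OR ((1 XOR 1) AND (1 OR 1))) -> 0
  row 31 [11111]: (((1 XOR NOT 1) AND 1) OR ((1 XOR 1) AND (1 OR 1))) -> 1
Full result column, 4 rows per line (a,b,c fixed per line; d,e runs 00..11 left to right):
  rows 0-3 [a,b,c=000]: 0000  = hex 0
  rows 4-7 [a,b,c=001]: 0101  = hex 5
  rows 8-11 [a,b,c=010]: 1100  = hex C
  rows 12-15 [a,b,c=011]: 1101  = hex D
  rows 16-19 [a,b,c=100]: 0011  = hex 3
  rows 20-23 [a,b,c=101]: 0111  = hex 7
  rows 24-27 [a,b,c=110]: 1100  = hex C
  rows 28-31 [a,b,c=111]: 1101  = hex D
Output column (row 0 .. row 31) = 00000101110011010011011111001101
Output column grouped in 4s = 0000 0101 1100 1101 0011 0111 1100 1101 = 0x05CD37CD
Convert to decimal digit by digit (value = value*16 + digit):
  0 -> 0
  0*16 + 5 = 5
  5*16 + 12 (C) = 92
  92*16 + 13 (D) = 1485
  1485*16 + 3 = 23763
  23763*16 + 7 = 380215
  380215*16 + 12 (C) = 6083452
  6083452*16 + 13 (D) = 97335245
Decimal = 97335245

97335245
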